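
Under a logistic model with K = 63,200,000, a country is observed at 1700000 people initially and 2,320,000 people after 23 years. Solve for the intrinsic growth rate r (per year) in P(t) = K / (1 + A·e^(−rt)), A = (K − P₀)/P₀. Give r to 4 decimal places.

A = (63200000 − 1700000)/1700000 = 36.17647
2320000 = 63200000/(1 + 36.17647·e^(−r·23)) → e^(−23r) = (27.24138 − 1)/36.17647 = 0.725371
r = −ln(0.725371)/23 = 0.32107/23

r ≈ 0.0140 per year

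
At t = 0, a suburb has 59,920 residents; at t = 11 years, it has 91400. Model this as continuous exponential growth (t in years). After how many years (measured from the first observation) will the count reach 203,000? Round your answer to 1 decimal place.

r = ln(91400/59920) / 11 ≈ 0.038385 per year
t = ln(203000/59920) / r = 1.2202 / 0.038385 ≈ 31.788

t ≈ 31.8 years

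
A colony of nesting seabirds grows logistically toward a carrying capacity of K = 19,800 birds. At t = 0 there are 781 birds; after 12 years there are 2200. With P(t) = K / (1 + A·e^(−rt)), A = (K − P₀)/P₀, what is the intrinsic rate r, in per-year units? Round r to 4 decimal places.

r ≈ 0.0928 per year

A = (19800 − 781)/781 = 24.35211
2200 = 19800/(1 + 24.35211·e^(−r·12)) → e^(−12r) = (9 − 1)/24.35211 = 0.328514
r = −ln(0.328514)/12 = 1.11318/12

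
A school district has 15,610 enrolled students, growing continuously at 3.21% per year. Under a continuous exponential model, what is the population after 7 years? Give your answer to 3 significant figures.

≈ 19,500 enrolled students

P(7) = 15610 · e^(0.0321·7) = 15610 · e^(0.2247)
= 15610 · 1.25195 ≈ 19542.89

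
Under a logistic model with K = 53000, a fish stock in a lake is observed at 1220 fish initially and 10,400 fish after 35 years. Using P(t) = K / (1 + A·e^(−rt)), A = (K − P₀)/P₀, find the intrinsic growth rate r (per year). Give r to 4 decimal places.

A = (53000 − 1220)/1220 = 42.44262
10400 = 53000/(1 + 42.44262·e^(−r·35)) → e^(−35r) = (5.09615 − 1)/42.44262 = 0.09651
r = −ln(0.09651)/35 = 2.3381/35

r ≈ 0.0668 per year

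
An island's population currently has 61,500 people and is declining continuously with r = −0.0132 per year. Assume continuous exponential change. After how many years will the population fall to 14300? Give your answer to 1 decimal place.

14300 = 61500 · e^(-0.0132·t)
t = ln(14300/61500) / -0.0132 = ln(0.23252) / -0.0132 = -1.45878 / -0.0132

t ≈ 110.5 years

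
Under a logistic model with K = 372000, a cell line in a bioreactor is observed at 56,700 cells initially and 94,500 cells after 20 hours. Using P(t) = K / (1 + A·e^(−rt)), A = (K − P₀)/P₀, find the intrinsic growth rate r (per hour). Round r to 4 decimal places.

A = (372000 − 56700)/56700 = 5.56085
94500 = 372000/(1 + 5.56085·e^(−r·20)) → e^(−20r) = (3.93651 − 1)/5.56085 = 0.528069
r = −ln(0.528069)/20 = 0.63853/20

r ≈ 0.0319 per hour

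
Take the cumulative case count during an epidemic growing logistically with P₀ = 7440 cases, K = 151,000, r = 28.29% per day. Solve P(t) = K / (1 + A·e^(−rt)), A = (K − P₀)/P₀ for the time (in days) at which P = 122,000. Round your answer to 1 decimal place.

t ≈ 15.5 days

A = (151000 − 7440)/7440 = 19.2957
122000 = 151000/(1 + 19.2957·e^(−0.2829t)) → 1 + 19.2957·e^(−0.2829t) = 1.2377
e^(−0.2829t) = 0.012319 → t = ln(81.17501)/0.2829 = 4.39661/0.2829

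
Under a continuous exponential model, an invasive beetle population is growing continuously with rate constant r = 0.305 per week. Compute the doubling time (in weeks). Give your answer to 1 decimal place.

doubling time ≈ 2.3 weeks

doubling time = ln(2) / |r| = 0.69315 / 0.305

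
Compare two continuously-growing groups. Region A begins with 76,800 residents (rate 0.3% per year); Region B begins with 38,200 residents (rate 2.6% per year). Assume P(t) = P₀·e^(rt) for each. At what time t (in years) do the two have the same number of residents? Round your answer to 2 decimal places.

t ≈ 30.36 years

76800·e^(0.003t) = 38200·e^(0.026t)
76800/38200 = e^((0.026 − 0.003)t) → ln(2.01047) = 0.023·t
t = 0.69837 / 0.023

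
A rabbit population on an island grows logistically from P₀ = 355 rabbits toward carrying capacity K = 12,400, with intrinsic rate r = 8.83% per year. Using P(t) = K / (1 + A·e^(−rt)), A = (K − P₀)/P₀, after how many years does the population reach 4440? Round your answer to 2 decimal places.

t ≈ 33.30 years

A = (12400 − 355)/355 = 33.92958
4440 = 12400/(1 + 33.92958·e^(−0.0883t)) → 1 + 33.92958·e^(−0.0883t) = 2.79279
e^(−0.0883t) = 0.052839 → t = ln(18.92554)/0.0883 = 2.94051/0.0883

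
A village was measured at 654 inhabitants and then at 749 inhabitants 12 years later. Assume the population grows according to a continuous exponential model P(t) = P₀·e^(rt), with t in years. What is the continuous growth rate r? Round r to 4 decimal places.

749 = 654 · e^(r·12)
e^(12r) = 749/654 = 1.14526
r = ln(1.14526) / 12 = 0.13563 / 12

r ≈ 0.0113 per year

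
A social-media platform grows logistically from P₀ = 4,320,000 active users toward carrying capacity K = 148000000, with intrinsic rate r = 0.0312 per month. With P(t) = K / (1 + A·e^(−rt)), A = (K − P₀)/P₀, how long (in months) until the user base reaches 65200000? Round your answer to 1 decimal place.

A = (148000000 − 4320000)/4320000 = 33.25926
65200000 = 148000000/(1 + 33.25926·e^(−0.0312t)) → 1 + 33.25926·e^(−0.0312t) = 2.26994
e^(−0.0312t) = 0.038183 → t = ln(26.18966)/0.0312 = 3.26536/0.0312

t ≈ 104.7 months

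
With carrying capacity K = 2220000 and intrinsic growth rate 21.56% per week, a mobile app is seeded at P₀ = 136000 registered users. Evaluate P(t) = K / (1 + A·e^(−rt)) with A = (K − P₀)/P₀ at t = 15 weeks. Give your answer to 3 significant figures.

A = (2220000 − 136000)/136000 = 15.32353
P(15) = 2220000 / (1 + 15.32353·e^(−0.2156·15)) = 2220000 / (1 + 15.32353·0.0394)
= 2220000 / 1.60374 ≈ 1384263.68

≈ 1,380,000 registered users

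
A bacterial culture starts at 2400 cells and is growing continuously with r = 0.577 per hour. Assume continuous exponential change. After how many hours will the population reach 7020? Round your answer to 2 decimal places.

7020 = 2400 · e^(0.577·t)
t = ln(7020/2400) / 0.577 = ln(2.925) / 0.577 = 1.07329 / 0.577

t ≈ 1.86 hours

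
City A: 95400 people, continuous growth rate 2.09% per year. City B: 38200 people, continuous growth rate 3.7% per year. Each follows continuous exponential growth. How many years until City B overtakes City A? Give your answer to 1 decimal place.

95400·e^(0.0209t) = 38200·e^(0.037t)
95400/38200 = e^((0.037 − 0.0209)t) → ln(2.49738) = 0.0161·t
t = 0.91524 / 0.0161

t ≈ 56.8 years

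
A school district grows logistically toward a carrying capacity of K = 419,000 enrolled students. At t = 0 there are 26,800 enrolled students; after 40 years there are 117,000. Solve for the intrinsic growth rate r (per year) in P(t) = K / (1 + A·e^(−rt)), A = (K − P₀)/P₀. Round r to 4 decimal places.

A = (419000 − 26800)/26800 = 14.63433
117000 = 419000/(1 + 14.63433·e^(−r·40)) → e^(−40r) = (3.5812 − 1)/14.63433 = 0.17638
r = −ln(0.17638)/40 = 1.73512/40

r ≈ 0.0434 per year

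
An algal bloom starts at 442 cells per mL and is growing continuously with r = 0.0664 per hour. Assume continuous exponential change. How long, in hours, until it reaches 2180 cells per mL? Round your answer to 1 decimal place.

2180 = 442 · e^(0.0664·t)
t = ln(2180/442) / 0.0664 = ln(4.93213) / 0.0664 = 1.59577 / 0.0664

t ≈ 24.0 hours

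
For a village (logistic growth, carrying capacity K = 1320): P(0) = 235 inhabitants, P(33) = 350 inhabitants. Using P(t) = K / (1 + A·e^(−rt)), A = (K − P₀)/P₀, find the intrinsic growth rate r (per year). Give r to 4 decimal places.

r ≈ 0.0155 per year

A = (1320 − 235)/235 = 4.61702
350 = 1320/(1 + 4.61702·e^(−r·33)) → e^(−33r) = (3.77143 − 1)/4.61702 = 0.600263
r = −ln(0.600263)/33 = 0.51039/33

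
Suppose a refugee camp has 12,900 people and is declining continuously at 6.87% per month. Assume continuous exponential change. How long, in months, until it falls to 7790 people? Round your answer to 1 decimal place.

t ≈ 7.3 months

7790 = 12900 · e^(-0.0687·t)
t = ln(7790/12900) / -0.0687 = ln(0.60388) / -0.0687 = -0.50439 / -0.0687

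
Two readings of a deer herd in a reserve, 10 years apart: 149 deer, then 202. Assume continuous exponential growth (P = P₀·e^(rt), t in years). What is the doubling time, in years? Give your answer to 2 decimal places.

r = ln(202/149) / 10 = ln(1.3557) / 10 ≈ 0.030432 per year
doubling time = ln 2 / |r| = 0.69315 / 0.030432

doubling time ≈ 22.78 years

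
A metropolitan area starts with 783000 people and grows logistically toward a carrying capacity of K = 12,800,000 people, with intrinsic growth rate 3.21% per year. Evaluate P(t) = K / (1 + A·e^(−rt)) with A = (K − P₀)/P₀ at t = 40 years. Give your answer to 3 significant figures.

≈ 2,440,000 people

A = (12800000 − 783000)/783000 = 15.34738
P(40) = 12800000 / (1 + 15.34738·e^(−0.0321·40)) = 12800000 / (1 + 15.34738·0.276927)
= 12800000 / 5.25011 ≈ 2438044.09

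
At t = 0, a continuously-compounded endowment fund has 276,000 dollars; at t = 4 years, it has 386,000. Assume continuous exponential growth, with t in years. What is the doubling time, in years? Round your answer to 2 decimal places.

r = ln(386000/276000) / 4 = ln(1.39855) / 4 ≈ 0.083859 per year
doubling time = ln 2 / |r| = 0.69315 / 0.083859

doubling time ≈ 8.27 years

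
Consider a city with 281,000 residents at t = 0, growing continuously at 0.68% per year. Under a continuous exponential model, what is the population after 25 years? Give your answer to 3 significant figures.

≈ 333,000 residents

P(25) = 281000 · e^(0.0068·25) = 281000 · e^(0.17)
= 281000 · 1.1853 ≈ 333070.66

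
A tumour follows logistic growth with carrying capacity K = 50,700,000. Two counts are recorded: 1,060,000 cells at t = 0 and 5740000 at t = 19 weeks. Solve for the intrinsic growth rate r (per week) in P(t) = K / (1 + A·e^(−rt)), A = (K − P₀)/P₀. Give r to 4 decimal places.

r ≈ 0.0941 per week

A = (50700000 − 1060000)/1060000 = 46.83019
5740000 = 50700000/(1 + 46.83019·e^(−r·19)) → e^(−19r) = (8.83275 − 1)/46.83019 = 0.167259
r = −ln(0.167259)/19 = 1.78821/19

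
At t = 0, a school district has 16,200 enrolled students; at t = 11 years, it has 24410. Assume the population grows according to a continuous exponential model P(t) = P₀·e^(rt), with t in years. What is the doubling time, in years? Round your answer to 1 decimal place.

doubling time ≈ 18.6 years

r = ln(24410/16200) / 11 = ln(1.50679) / 11 ≈ 0.037271 per year
doubling time = ln 2 / |r| = 0.69315 / 0.037271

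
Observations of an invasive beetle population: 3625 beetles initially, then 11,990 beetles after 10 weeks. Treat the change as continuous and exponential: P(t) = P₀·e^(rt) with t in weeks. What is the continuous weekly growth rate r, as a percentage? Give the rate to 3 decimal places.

11990 = 3625 · e^(r·10)
e^(10r) = 11990/3625 = 3.30759
r = ln(3.30759) / 10 = 1.19622 / 10

r ≈ 11.962% per week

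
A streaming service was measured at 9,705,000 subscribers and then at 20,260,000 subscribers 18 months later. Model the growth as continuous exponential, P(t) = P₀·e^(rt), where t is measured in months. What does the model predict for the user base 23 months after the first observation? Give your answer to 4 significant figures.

r = ln(20260000/9705000) / 18 ≈ 0.040889 per month
P(23) = 9705000 · e^(0.040889·23) = 9705000 · 2.56114 ≈ 24855895.46

≈ 24,860,000 subscribers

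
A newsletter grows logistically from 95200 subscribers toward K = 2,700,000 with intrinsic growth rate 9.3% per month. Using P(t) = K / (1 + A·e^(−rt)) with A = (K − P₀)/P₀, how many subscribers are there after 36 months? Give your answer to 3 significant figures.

≈ 1,380,000 subscribers

A = (2700000 − 95200)/95200 = 27.36134
P(36) = 2700000 / (1 + 27.36134·e^(−0.093·36)) = 2700000 / (1 + 27.36134·0.035155)
= 2700000 / 1.96188 ≈ 1376233.11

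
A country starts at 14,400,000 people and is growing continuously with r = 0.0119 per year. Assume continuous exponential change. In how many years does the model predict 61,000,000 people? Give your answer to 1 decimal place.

t ≈ 121.3 years

61000000 = 14400000 · e^(0.0119·t)
t = ln(61000000/14400000) / 0.0119 = ln(4.23611) / 0.0119 = 1.44365 / 0.0119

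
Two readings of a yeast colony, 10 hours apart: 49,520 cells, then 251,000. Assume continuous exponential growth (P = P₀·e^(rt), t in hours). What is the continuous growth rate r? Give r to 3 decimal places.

251000 = 49520 · e^(r·10)
e^(10r) = 251000/49520 = 5.06866
r = ln(5.06866) / 10 = 1.62308 / 10

r ≈ 0.162 per hour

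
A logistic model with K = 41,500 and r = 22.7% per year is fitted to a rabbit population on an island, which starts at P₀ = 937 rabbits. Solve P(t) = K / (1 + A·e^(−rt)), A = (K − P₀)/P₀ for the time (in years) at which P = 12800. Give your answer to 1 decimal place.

A = (41500 − 937)/937 = 43.29029
12800 = 41500/(1 + 43.29029·e^(−0.227t)) → 1 + 43.29029·e^(−0.227t) = 3.24219
e^(−0.227t) = 0.051794 → t = ln(19.30717)/0.227 = 2.96048/0.227

t ≈ 13.0 years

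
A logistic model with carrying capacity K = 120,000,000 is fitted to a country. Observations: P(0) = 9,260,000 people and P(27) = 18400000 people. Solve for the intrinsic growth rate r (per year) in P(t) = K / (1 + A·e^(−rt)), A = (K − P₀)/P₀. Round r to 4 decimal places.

r ≈ 0.0286 per year

A = (120000000 − 9260000)/9260000 = 11.95896
18400000 = 120000000/(1 + 11.95896·e^(−r·27)) → e^(−27r) = (6.52174 − 1)/11.95896 = 0.461724
r = −ln(0.461724)/27 = 0.77279/27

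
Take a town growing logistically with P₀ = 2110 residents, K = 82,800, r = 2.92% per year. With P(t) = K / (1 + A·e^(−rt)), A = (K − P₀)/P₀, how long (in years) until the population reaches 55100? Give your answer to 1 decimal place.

t ≈ 148.3 years

A = (82800 − 2110)/2110 = 38.24171
55100 = 82800/(1 + 38.24171·e^(−0.0292t)) → 1 + 38.24171·e^(−0.0292t) = 1.50272
e^(−0.0292t) = 0.013146 → t = ln(76.06924)/0.0292 = 4.33164/0.0292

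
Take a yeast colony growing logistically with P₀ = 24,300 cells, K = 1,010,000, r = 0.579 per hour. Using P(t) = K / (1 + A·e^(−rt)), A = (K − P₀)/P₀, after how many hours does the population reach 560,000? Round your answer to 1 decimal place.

t ≈ 6.8 hours

A = (1010000 − 24300)/24300 = 40.56379
560000 = 1010000/(1 + 40.56379·e^(−0.579t)) → 1 + 40.56379·e^(−0.579t) = 1.80357
e^(−0.579t) = 0.01981 → t = ln(50.47938)/0.579 = 3.92156/0.579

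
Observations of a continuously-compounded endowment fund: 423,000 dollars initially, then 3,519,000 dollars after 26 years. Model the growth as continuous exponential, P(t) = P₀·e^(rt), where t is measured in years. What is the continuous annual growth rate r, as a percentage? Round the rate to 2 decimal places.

r ≈ 8.15% per year

3519000 = 423000 · e^(r·26)
e^(26r) = 3519000/423000 = 8.31915
r = ln(8.31915) / 26 = 2.11856 / 26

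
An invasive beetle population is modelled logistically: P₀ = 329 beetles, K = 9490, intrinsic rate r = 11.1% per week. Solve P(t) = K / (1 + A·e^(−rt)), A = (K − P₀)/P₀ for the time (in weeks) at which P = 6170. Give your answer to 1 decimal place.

A = (9490 − 329)/329 = 27.84498
6170 = 9490/(1 + 27.84498·e^(−0.111t)) → 1 + 27.84498·e^(−0.111t) = 1.53809
e^(−0.111t) = 0.019324 → t = ln(51.74806)/0.111 = 3.94639/0.111

t ≈ 35.6 weeks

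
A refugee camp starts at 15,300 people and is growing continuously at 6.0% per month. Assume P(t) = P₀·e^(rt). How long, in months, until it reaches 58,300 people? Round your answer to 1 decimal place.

t ≈ 22.3 months

58300 = 15300 · e^(0.06·t)
t = ln(58300/15300) / 0.06 = ln(3.81046) / 0.06 = 1.33775 / 0.06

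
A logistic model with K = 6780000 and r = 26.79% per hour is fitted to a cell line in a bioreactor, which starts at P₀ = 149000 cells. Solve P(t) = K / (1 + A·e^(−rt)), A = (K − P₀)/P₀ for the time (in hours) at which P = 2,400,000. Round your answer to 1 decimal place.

t ≈ 11.9 hours

A = (6780000 − 149000)/149000 = 44.50336
2400000 = 6780000/(1 + 44.50336·e^(−0.2679t)) → 1 + 44.50336·e^(−0.2679t) = 2.825
e^(−0.2679t) = 0.041008 → t = ln(24.3854)/0.2679 = 3.19398/0.2679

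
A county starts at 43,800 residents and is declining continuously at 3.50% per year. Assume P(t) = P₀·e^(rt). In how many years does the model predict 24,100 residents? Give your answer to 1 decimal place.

t ≈ 17.1 years

24100 = 43800 · e^(-0.035·t)
t = ln(24100/43800) / -0.035 = ln(0.55023) / -0.035 = -0.59742 / -0.035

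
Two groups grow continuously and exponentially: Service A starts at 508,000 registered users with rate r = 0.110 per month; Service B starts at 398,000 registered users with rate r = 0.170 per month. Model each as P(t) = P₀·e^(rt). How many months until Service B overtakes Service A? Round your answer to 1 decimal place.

t ≈ 4.1 months

508000·e^(0.11t) = 398000·e^(0.17t)
508000/398000 = e^((0.17 − 0.11)t) → ln(1.27638) = 0.06·t
t = 0.24403 / 0.06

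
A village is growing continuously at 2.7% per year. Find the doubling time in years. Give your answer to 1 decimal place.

doubling time ≈ 25.7 years

doubling time = ln(2) / |r| = 0.69315 / 0.027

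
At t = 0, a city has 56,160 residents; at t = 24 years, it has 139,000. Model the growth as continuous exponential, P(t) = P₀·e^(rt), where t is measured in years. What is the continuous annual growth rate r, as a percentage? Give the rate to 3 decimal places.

139000 = 56160 · e^(r·24)
e^(24r) = 139000/56160 = 2.47507
r = ln(2.47507) / 24 = 0.90627 / 24

r ≈ 3.776% per year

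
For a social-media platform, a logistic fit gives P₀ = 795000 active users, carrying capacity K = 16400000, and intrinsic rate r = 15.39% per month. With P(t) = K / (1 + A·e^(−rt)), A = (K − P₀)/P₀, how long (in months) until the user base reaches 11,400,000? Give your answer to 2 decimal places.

t ≈ 24.70 months

A = (16400000 − 795000)/795000 = 19.62893
11400000 = 16400000/(1 + 19.62893·e^(−0.1539t)) → 1 + 19.62893·e^(−0.1539t) = 1.4386
e^(−0.1539t) = 0.022344 → t = ln(44.75396)/0.1539 = 3.80118/0.1539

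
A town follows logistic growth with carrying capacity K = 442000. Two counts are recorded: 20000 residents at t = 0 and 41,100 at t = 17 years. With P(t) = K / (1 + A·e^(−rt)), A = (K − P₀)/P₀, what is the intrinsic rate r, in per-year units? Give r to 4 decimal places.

r ≈ 0.0454 per year

A = (442000 − 20000)/20000 = 21.1
41100 = 442000/(1 + 21.1·e^(−r·17)) → e^(−17r) = (10.75426 − 1)/21.1 = 0.462287
r = −ln(0.462287)/17 = 0.77157/17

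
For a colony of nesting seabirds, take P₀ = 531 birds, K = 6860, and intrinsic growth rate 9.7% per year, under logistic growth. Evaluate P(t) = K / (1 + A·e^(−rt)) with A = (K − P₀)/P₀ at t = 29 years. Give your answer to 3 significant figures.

A = (6860 − 531)/531 = 11.91902
P(29) = 6860 / (1 + 11.91902·e^(−0.097·29)) = 6860 / (1 + 11.91902·0.060025)
= 6860 / 1.71544 ≈ 3998.99

≈ 4,000 birds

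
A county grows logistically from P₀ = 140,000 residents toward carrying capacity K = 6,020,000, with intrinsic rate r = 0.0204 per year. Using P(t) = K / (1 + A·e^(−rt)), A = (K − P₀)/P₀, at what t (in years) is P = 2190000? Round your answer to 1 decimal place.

A = (6020000 − 140000)/140000 = 42
2190000 = 6020000/(1 + 42·e^(−0.0204t)) → 1 + 42·e^(−0.0204t) = 2.74886
e^(−0.0204t) = 0.041639 → t = ln(24.01567)/0.0204 = 3.17871/0.0204

t ≈ 155.8 years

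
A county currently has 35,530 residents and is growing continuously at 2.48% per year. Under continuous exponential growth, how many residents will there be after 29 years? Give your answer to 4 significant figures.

≈ 72,940 residents

P(29) = 35530 · e^(0.0248·29) = 35530 · e^(0.7192)
= 35530 · 2.05279 ≈ 72935.64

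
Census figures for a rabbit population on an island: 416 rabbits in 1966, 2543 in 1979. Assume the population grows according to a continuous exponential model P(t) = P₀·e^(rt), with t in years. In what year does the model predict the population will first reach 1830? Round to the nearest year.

year 1977

r = ln(2543/416) / 13 = 1.81041/13 ≈ 0.139263 per year
t = ln(1830/416) / r = 1.48139/0.139263 ≈ 10.64 years after 1966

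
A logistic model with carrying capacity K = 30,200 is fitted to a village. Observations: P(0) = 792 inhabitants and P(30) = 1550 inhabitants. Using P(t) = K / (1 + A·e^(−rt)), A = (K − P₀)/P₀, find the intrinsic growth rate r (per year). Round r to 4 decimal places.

A = (30200 − 792)/792 = 37.13131
1550 = 30200/(1 + 37.13131·e^(−r·30)) → e^(−30r) = (19.48387 − 1)/37.13131 = 0.497797
r = −ln(0.497797)/30 = 0.69756/30

r ≈ 0.0233 per year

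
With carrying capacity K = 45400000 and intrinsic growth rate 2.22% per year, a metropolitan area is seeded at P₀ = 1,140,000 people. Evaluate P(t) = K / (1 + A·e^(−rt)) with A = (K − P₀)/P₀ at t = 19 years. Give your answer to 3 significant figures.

A = (45400000 − 1140000)/1140000 = 38.82456
P(19) = 45400000 / (1 + 38.82456·e^(−0.0222·19)) = 45400000 / (1 + 38.82456·0.655865)
= 45400000 / 26.46368 ≈ 1715558.92

≈ 1,720,000 people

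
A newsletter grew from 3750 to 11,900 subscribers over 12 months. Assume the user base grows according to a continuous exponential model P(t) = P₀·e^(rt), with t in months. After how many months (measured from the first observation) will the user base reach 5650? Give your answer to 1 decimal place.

r = ln(11900/3750) / 12 ≈ 0.096232 per month
t = ln(5650/3750) / r = 0.4099 / 0.096232 ≈ 4.26

t ≈ 4.3 months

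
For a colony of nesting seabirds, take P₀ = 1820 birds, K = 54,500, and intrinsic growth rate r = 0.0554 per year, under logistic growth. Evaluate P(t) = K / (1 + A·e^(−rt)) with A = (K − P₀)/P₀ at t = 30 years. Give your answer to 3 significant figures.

≈ 8,390 birds

A = (54500 − 1820)/1820 = 28.94505
P(30) = 54500 / (1 + 28.94505·e^(−0.0554·30)) = 54500 / (1 + 28.94505·0.189759)
= 54500 / 6.49259 ≈ 8394.19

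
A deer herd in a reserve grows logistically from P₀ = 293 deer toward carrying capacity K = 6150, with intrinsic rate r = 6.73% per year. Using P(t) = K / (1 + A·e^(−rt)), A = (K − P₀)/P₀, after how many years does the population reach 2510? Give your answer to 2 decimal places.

t ≈ 38.98 years

A = (6150 − 293)/293 = 19.98976
2510 = 6150/(1 + 19.98976·e^(−0.0673t)) → 1 + 19.98976·e^(−0.0673t) = 2.4502
e^(−0.0673t) = 0.072547 → t = ln(13.78415)/0.0673 = 2.62352/0.0673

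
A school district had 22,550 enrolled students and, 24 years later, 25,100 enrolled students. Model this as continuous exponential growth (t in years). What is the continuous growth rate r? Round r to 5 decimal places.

r ≈ 0.00446 per year

25100 = 22550 · e^(r·24)
e^(24r) = 25100/22550 = 1.11308
r = ln(1.11308) / 24 = 0.10713 / 24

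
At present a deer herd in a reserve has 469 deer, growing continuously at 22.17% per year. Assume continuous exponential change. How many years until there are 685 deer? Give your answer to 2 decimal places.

t ≈ 1.71 years

685 = 469 · e^(0.2217·t)
t = ln(685/469) / 0.2217 = ln(1.46055) / 0.2217 = 0.37882 / 0.2217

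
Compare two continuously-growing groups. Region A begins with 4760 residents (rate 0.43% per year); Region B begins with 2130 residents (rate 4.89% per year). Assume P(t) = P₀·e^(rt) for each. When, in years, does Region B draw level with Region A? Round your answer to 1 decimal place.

4760·e^(0.0043t) = 2130·e^(0.0489t)
4760/2130 = e^((0.0489 − 0.0043)t) → ln(2.23474) = 0.0446·t
t = 0.80413 / 0.0446

t ≈ 18.0 years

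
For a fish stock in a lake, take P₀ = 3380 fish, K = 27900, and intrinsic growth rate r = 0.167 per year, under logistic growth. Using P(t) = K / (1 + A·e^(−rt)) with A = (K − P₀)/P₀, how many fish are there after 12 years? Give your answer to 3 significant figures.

≈ 14,100 fish

A = (27900 − 3380)/3380 = 7.25444
P(12) = 27900 / (1 + 7.25444·e^(−0.167·12)) = 27900 / (1 + 7.25444·0.134795)
= 27900 / 1.97786 ≈ 14106.14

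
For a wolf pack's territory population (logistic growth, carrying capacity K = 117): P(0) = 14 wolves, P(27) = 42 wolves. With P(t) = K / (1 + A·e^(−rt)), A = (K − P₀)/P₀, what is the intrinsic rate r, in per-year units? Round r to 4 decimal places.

A = (117 − 14)/14 = 7.35714
42 = 117/(1 + 7.35714·e^(−r·27)) → e^(−27r) = (2.78571 − 1)/7.35714 = 0.242718
r = −ln(0.242718)/27 = 1.41585/27

r ≈ 0.0524 per year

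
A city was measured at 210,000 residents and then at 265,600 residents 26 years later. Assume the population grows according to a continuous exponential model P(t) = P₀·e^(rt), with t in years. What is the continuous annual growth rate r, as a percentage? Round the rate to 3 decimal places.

265600 = 210000 · e^(r·26)
e^(26r) = 265600/210000 = 1.26476
r = ln(1.26476) / 26 = 0.23488 / 26

r ≈ 0.903% per year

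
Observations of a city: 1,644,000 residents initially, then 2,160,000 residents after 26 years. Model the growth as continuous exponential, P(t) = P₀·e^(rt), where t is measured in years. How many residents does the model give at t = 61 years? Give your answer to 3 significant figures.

≈ 3,120,000 residents

r = ln(2160000/1644000) / 26 ≈ 0.010499 per year
P(61) = 1644000 · e^(0.010499·61) = 1644000 · 1.89732 ≈ 3119197.67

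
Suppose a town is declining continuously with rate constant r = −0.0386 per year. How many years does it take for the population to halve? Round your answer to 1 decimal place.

half-life = ln(2) / |r| = 0.69315 / 0.0386

half-life ≈ 18.0 years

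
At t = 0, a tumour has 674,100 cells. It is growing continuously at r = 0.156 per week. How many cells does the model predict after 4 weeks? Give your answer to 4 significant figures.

≈ 1,258,000 cells

P(4) = 674100 · e^(0.156·4) = 674100 · e^(0.624)
= 674100 · 1.86638 ≈ 1258125.84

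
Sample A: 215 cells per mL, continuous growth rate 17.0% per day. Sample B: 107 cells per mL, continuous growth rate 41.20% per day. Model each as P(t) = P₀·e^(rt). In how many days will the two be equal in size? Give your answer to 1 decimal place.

215·e^(0.17t) = 107·e^(0.412t)
215/107 = e^((0.412 − 0.17)t) → ln(2.00935) = 0.242·t
t = 0.69781 / 0.242

t ≈ 2.9 days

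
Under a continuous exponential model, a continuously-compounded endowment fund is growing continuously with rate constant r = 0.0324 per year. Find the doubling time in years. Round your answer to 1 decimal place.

doubling time ≈ 21.4 years

doubling time = ln(2) / |r| = 0.69315 / 0.0324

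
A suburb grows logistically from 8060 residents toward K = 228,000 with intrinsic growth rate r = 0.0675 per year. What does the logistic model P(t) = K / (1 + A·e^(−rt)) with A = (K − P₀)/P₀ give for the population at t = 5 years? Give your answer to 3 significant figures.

A = (228000 − 8060)/8060 = 27.28784
P(5) = 228000 / (1 + 27.28784·e^(−0.0675·5)) = 228000 / (1 + 27.28784·0.713552)
= 228000 / 20.47129 ≈ 11137.55

≈ 11,100 residents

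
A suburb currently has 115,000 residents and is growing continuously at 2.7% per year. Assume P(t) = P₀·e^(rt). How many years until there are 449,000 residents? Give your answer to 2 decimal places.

t ≈ 50.45 years

449000 = 115000 · e^(0.027·t)
t = ln(449000/115000) / 0.027 = ln(3.90435) / 0.027 = 1.36209 / 0.027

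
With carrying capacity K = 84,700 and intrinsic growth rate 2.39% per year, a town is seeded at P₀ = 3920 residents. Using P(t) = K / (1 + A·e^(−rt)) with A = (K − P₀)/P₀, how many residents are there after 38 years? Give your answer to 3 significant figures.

≈ 9,100 residents

A = (84700 − 3920)/3920 = 20.60714
P(38) = 84700 / (1 + 20.60714·e^(−0.0239·38)) = 84700 / (1 + 20.60714·0.403249)
= 84700 / 9.30982 ≈ 9097.92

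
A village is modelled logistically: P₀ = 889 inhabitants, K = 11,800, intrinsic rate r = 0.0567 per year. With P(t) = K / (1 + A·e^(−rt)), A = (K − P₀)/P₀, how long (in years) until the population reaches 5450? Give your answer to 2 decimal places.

t ≈ 41.53 years

A = (11800 − 889)/889 = 12.27334
5450 = 11800/(1 + 12.27334·e^(−0.0567t)) → 1 + 12.27334·e^(−0.0567t) = 2.16514
e^(−0.0567t) = 0.094932 → t = ln(10.53381)/0.0567 = 2.35459/0.0567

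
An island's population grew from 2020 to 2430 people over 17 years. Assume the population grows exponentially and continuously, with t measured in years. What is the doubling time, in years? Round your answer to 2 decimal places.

doubling time ≈ 63.77 years

r = ln(2430/2020) / 17 = ln(1.20297) / 17 ≈ 0.01087 per year
doubling time = ln 2 / |r| = 0.69315 / 0.01087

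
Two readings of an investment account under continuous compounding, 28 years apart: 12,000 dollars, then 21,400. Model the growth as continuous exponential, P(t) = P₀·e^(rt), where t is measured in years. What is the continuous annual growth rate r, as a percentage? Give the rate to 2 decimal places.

r ≈ 2.07% per year

21400 = 12000 · e^(r·28)
e^(28r) = 21400/12000 = 1.78333
r = ln(1.78333) / 28 = 0.57848 / 28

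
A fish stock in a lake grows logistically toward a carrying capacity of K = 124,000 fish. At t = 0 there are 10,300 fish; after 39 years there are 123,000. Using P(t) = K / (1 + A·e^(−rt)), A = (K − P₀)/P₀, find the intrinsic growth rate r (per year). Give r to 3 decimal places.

r ≈ 0.185 per year

A = (124000 − 10300)/10300 = 11.03883
123000 = 124000/(1 + 11.03883·e^(−r·39)) → e^(−39r) = (1.00813 − 1)/11.03883 = 0.000736
r = −ln(0.000736)/39 = 7.2136/39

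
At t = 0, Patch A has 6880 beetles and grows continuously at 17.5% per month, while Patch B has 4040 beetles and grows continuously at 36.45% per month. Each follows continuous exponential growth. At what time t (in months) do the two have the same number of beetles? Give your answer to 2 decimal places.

6880·e^(0.175t) = 4040·e^(0.3645t)
6880/4040 = e^((0.3645 − 0.175)t) → ln(1.70297) = 0.1895·t
t = 0.53237 / 0.1895

t ≈ 2.81 months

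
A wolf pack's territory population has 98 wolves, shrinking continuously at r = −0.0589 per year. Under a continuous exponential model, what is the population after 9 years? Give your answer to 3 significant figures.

≈ 57.7 wolves

P(9) = 98 · e^(-0.0589·9) = 98 · e^(-0.5301)
= 98 · 0.58855 ≈ 57.68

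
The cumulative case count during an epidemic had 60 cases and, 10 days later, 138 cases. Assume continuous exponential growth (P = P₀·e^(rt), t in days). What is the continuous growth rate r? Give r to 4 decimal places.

r ≈ 0.0833 per day

138 = 60 · e^(r·10)
e^(10r) = 138/60 = 2.3
r = ln(2.3) / 10 = 0.83291 / 10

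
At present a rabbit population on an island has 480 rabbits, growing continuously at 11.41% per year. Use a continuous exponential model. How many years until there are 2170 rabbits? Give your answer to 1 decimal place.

t ≈ 13.2 years

2170 = 480 · e^(0.1141·t)
t = ln(2170/480) / 0.1141 = ln(4.52083) / 0.1141 = 1.5087 / 0.1141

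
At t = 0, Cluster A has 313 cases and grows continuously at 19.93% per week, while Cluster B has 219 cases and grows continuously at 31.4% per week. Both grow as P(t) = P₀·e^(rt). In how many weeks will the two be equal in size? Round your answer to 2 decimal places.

313·e^(0.1993t) = 219·e^(0.314t)
313/219 = e^((0.314 − 0.1993)t) → ln(1.42922) = 0.1147·t
t = 0.35713 / 0.1147

t ≈ 3.11 weeks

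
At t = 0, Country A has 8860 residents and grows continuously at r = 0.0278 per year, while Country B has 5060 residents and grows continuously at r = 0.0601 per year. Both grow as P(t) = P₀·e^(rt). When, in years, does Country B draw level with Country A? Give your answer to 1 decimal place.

t ≈ 17.3 years

8860·e^(0.0278t) = 5060·e^(0.0601t)
8860/5060 = e^((0.0601 − 0.0278)t) → ln(1.75099) = 0.0323·t
t = 0.56018 / 0.0323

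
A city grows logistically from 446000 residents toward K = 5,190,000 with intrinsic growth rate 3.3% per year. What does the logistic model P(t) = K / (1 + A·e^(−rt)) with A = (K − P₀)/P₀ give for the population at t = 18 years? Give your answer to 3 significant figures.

A = (5190000 − 446000)/446000 = 10.63677
P(18) = 5190000 / (1 + 10.63677·e^(−0.033·18)) = 5190000 / (1 + 10.63677·0.552114)
= 5190000 / 6.87271 ≈ 755160.12

≈ 755,000 residents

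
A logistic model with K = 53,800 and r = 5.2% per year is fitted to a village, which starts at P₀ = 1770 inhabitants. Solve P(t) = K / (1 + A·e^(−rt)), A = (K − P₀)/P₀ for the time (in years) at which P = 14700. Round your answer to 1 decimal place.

t ≈ 46.2 years

A = (53800 − 1770)/1770 = 29.39548
14700 = 53800/(1 + 29.39548·e^(−0.052t)) → 1 + 29.39548·e^(−0.052t) = 3.65986
e^(−0.052t) = 0.090485 → t = ln(11.0515)/0.052 = 2.40257/0.052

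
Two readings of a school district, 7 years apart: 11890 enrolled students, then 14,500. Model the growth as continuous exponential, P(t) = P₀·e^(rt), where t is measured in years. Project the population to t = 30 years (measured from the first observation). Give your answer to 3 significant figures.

≈ 27,800 enrolled students

r = ln(14500/11890) / 7 ≈ 0.02835 per year
P(30) = 11890 · e^(0.02835·30) = 11890 · 2.34083 ≈ 27832.43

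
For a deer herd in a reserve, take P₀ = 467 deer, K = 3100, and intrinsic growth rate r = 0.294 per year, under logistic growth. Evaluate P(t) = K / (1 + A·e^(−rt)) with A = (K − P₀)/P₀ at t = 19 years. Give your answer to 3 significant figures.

≈ 3,040 deer

A = (3100 − 467)/467 = 5.63812
P(19) = 3100 / (1 + 5.63812·e^(−0.294·19)) = 3100 / (1 + 5.63812·0.00375)
= 3100 / 1.02114 ≈ 3035.81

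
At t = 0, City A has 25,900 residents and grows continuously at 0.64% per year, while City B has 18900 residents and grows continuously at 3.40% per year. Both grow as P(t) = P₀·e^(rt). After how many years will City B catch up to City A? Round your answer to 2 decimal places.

25900·e^(0.0064t) = 18900·e^(0.034t)
25900/18900 = e^((0.034 − 0.0064)t) → ln(1.37037) = 0.0276·t
t = 0.31508 / 0.0276

t ≈ 11.42 years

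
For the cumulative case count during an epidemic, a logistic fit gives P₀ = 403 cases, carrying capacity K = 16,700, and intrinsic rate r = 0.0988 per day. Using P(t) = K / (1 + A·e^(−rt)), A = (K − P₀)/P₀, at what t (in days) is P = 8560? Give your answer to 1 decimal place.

A = (16700 − 403)/403 = 40.43921
8560 = 16700/(1 + 40.43921·e^(−0.0988t)) → 1 + 40.43921·e^(−0.0988t) = 1.95093
e^(−0.0988t) = 0.023515 → t = ln(42.52575)/0.0988 = 3.75011/0.0988

t ≈ 38.0 days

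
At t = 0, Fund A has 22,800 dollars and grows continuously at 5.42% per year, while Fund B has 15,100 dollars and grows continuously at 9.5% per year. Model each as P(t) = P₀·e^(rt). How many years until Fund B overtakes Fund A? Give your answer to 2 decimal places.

t ≈ 10.10 years

22800·e^(0.0542t) = 15100·e^(0.095t)
22800/15100 = e^((0.095 − 0.0542)t) → ln(1.50993) = 0.0408·t
t = 0.41207 / 0.0408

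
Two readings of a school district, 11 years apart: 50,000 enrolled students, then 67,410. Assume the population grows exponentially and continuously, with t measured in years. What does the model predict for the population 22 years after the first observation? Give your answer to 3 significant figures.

≈ 90,900 enrolled students

r = ln(67410/50000) / 11 ≈ 0.027161 per year
P(22) = 50000 · e^(0.027161·22) = 50000 · 1.81764 ≈ 90882.16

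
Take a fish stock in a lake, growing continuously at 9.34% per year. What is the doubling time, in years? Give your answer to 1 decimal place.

doubling time ≈ 7.4 years

doubling time = ln(2) / |r| = 0.69315 / 0.0934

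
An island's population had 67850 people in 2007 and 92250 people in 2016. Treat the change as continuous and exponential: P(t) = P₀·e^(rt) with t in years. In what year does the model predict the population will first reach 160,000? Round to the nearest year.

r = ln(92250/67850) / 9 = 0.3072/9 ≈ 0.034134 per year
t = ln(160000/67850) / r = 0.85787/0.034134 ≈ 25.13 years after 2007

year 2032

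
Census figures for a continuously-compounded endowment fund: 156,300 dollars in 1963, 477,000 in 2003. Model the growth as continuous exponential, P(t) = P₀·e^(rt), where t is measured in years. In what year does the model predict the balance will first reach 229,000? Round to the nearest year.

year 1977

r = ln(477000/156300) / 40 = 1.11574/40 ≈ 0.027893 per year
t = ln(229000/156300) / r = 0.38194/0.027893 ≈ 13.69 years after 1963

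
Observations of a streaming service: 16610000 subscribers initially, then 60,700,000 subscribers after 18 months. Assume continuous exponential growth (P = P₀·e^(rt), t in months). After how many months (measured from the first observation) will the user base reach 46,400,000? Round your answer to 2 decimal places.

r = ln(60700000/16610000) / 18 ≈ 0.071997 per month
t = ln(46400000/16610000) / r = 1.02729 / 0.071997 ≈ 14.269

t ≈ 14.27 months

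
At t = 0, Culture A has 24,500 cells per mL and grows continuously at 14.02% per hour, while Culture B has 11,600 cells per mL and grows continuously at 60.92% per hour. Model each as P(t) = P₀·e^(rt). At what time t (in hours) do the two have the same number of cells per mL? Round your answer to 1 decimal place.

t ≈ 1.6 hours

24500·e^(0.1402t) = 11600·e^(0.6092t)
24500/11600 = e^((0.6092 − 0.1402)t) → ln(2.11207) = 0.469·t
t = 0.74767 / 0.469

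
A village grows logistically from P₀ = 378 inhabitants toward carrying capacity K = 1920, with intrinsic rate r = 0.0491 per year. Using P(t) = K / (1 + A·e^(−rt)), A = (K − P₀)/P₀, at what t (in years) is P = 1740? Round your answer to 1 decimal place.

t ≈ 74.8 years

A = (1920 − 378)/378 = 4.07937
1740 = 1920/(1 + 4.07937·e^(−0.0491t)) → 1 + 4.07937·e^(−0.0491t) = 1.10345
e^(−0.0491t) = 0.025359 → t = ln(39.43386)/0.0491 = 3.67462/0.0491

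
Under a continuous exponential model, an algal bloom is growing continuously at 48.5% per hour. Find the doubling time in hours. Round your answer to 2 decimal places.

doubling time = ln(2) / |r| = 0.69315 / 0.485

doubling time ≈ 1.43 hours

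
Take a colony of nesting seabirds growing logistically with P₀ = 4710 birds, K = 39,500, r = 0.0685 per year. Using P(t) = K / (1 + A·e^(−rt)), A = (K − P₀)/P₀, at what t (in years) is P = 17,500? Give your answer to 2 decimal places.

A = (39500 − 4710)/4710 = 7.38641
17500 = 39500/(1 + 7.38641·e^(−0.0685t)) → 1 + 7.38641·e^(−0.0685t) = 2.25714
e^(−0.0685t) = 0.170197 → t = ln(5.87555)/0.0685 = 1.7708/0.0685

t ≈ 25.85 years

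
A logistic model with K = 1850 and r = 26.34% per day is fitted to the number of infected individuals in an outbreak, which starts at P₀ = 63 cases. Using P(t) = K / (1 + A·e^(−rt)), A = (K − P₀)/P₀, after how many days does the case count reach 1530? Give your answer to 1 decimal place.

t ≈ 18.6 days

A = (1850 − 63)/63 = 28.36508
1530 = 1850/(1 + 28.36508·e^(−0.2634t)) → 1 + 28.36508·e^(−0.2634t) = 1.20915
e^(−0.2634t) = 0.007374 → t = ln(135.62054)/0.2634 = 4.90986/0.2634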